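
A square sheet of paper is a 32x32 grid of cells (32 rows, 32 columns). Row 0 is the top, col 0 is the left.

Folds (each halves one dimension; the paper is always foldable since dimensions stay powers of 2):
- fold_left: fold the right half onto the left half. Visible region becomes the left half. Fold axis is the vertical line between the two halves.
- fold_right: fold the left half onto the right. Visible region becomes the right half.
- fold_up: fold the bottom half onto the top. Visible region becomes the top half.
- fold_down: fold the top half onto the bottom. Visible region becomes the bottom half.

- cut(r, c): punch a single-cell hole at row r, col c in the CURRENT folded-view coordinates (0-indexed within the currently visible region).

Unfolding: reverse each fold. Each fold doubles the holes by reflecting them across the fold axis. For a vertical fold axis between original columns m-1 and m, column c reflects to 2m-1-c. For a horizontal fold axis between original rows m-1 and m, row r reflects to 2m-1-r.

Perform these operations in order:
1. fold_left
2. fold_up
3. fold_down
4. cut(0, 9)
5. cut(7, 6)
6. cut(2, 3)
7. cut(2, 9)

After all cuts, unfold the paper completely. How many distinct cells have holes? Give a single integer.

Op 1 fold_left: fold axis v@16; visible region now rows[0,32) x cols[0,16) = 32x16
Op 2 fold_up: fold axis h@16; visible region now rows[0,16) x cols[0,16) = 16x16
Op 3 fold_down: fold axis h@8; visible region now rows[8,16) x cols[0,16) = 8x16
Op 4 cut(0, 9): punch at orig (8,9); cuts so far [(8, 9)]; region rows[8,16) x cols[0,16) = 8x16
Op 5 cut(7, 6): punch at orig (15,6); cuts so far [(8, 9), (15, 6)]; region rows[8,16) x cols[0,16) = 8x16
Op 6 cut(2, 3): punch at orig (10,3); cuts so far [(8, 9), (10, 3), (15, 6)]; region rows[8,16) x cols[0,16) = 8x16
Op 7 cut(2, 9): punch at orig (10,9); cuts so far [(8, 9), (10, 3), (10, 9), (15, 6)]; region rows[8,16) x cols[0,16) = 8x16
Unfold 1 (reflect across h@8): 8 holes -> [(0, 6), (5, 3), (5, 9), (7, 9), (8, 9), (10, 3), (10, 9), (15, 6)]
Unfold 2 (reflect across h@16): 16 holes -> [(0, 6), (5, 3), (5, 9), (7, 9), (8, 9), (10, 3), (10, 9), (15, 6), (16, 6), (21, 3), (21, 9), (23, 9), (24, 9), (26, 3), (26, 9), (31, 6)]
Unfold 3 (reflect across v@16): 32 holes -> [(0, 6), (0, 25), (5, 3), (5, 9), (5, 22), (5, 28), (7, 9), (7, 22), (8, 9), (8, 22), (10, 3), (10, 9), (10, 22), (10, 28), (15, 6), (15, 25), (16, 6), (16, 25), (21, 3), (21, 9), (21, 22), (21, 28), (23, 9), (23, 22), (24, 9), (24, 22), (26, 3), (26, 9), (26, 22), (26, 28), (31, 6), (31, 25)]

Answer: 32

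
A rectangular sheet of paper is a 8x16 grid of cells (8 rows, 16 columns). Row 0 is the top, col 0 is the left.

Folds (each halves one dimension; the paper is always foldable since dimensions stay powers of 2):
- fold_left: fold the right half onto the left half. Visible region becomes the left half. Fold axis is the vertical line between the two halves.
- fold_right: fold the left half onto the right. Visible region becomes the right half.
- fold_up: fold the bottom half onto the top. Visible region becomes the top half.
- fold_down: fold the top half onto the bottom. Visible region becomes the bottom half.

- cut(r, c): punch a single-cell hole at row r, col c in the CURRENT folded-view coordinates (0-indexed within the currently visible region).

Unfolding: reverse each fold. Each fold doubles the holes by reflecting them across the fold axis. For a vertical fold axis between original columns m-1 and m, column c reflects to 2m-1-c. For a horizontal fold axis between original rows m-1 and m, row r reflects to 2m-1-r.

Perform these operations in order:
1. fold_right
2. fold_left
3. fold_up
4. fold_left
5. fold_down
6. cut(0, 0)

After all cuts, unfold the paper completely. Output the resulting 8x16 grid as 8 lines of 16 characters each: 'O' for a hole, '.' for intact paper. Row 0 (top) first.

Op 1 fold_right: fold axis v@8; visible region now rows[0,8) x cols[8,16) = 8x8
Op 2 fold_left: fold axis v@12; visible region now rows[0,8) x cols[8,12) = 8x4
Op 3 fold_up: fold axis h@4; visible region now rows[0,4) x cols[8,12) = 4x4
Op 4 fold_left: fold axis v@10; visible region now rows[0,4) x cols[8,10) = 4x2
Op 5 fold_down: fold axis h@2; visible region now rows[2,4) x cols[8,10) = 2x2
Op 6 cut(0, 0): punch at orig (2,8); cuts so far [(2, 8)]; region rows[2,4) x cols[8,10) = 2x2
Unfold 1 (reflect across h@2): 2 holes -> [(1, 8), (2, 8)]
Unfold 2 (reflect across v@10): 4 holes -> [(1, 8), (1, 11), (2, 8), (2, 11)]
Unfold 3 (reflect across h@4): 8 holes -> [(1, 8), (1, 11), (2, 8), (2, 11), (5, 8), (5, 11), (6, 8), (6, 11)]
Unfold 4 (reflect across v@12): 16 holes -> [(1, 8), (1, 11), (1, 12), (1, 15), (2, 8), (2, 11), (2, 12), (2, 15), (5, 8), (5, 11), (5, 12), (5, 15), (6, 8), (6, 11), (6, 12), (6, 15)]
Unfold 5 (reflect across v@8): 32 holes -> [(1, 0), (1, 3), (1, 4), (1, 7), (1, 8), (1, 11), (1, 12), (1, 15), (2, 0), (2, 3), (2, 4), (2, 7), (2, 8), (2, 11), (2, 12), (2, 15), (5, 0), (5, 3), (5, 4), (5, 7), (5, 8), (5, 11), (5, 12), (5, 15), (6, 0), (6, 3), (6, 4), (6, 7), (6, 8), (6, 11), (6, 12), (6, 15)]

Answer: ................
O..OO..OO..OO..O
O..OO..OO..OO..O
................
................
O..OO..OO..OO..O
O..OO..OO..OO..O
................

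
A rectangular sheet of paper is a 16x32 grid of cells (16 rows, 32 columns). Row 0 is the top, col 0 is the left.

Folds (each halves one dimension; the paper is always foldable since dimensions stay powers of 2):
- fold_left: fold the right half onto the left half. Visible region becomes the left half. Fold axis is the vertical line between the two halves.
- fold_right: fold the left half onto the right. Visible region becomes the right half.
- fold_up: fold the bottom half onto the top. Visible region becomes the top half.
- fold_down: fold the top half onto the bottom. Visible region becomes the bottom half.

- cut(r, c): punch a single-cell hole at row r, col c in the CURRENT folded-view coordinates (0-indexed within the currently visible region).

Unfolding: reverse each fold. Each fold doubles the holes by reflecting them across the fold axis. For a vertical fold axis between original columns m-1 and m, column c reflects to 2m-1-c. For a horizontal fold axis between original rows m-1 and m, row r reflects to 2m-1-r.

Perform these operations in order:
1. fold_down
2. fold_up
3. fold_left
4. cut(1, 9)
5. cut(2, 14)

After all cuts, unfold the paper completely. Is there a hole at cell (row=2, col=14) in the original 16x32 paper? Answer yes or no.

Op 1 fold_down: fold axis h@8; visible region now rows[8,16) x cols[0,32) = 8x32
Op 2 fold_up: fold axis h@12; visible region now rows[8,12) x cols[0,32) = 4x32
Op 3 fold_left: fold axis v@16; visible region now rows[8,12) x cols[0,16) = 4x16
Op 4 cut(1, 9): punch at orig (9,9); cuts so far [(9, 9)]; region rows[8,12) x cols[0,16) = 4x16
Op 5 cut(2, 14): punch at orig (10,14); cuts so far [(9, 9), (10, 14)]; region rows[8,12) x cols[0,16) = 4x16
Unfold 1 (reflect across v@16): 4 holes -> [(9, 9), (9, 22), (10, 14), (10, 17)]
Unfold 2 (reflect across h@12): 8 holes -> [(9, 9), (9, 22), (10, 14), (10, 17), (13, 14), (13, 17), (14, 9), (14, 22)]
Unfold 3 (reflect across h@8): 16 holes -> [(1, 9), (1, 22), (2, 14), (2, 17), (5, 14), (5, 17), (6, 9), (6, 22), (9, 9), (9, 22), (10, 14), (10, 17), (13, 14), (13, 17), (14, 9), (14, 22)]
Holes: [(1, 9), (1, 22), (2, 14), (2, 17), (5, 14), (5, 17), (6, 9), (6, 22), (9, 9), (9, 22), (10, 14), (10, 17), (13, 14), (13, 17), (14, 9), (14, 22)]

Answer: yes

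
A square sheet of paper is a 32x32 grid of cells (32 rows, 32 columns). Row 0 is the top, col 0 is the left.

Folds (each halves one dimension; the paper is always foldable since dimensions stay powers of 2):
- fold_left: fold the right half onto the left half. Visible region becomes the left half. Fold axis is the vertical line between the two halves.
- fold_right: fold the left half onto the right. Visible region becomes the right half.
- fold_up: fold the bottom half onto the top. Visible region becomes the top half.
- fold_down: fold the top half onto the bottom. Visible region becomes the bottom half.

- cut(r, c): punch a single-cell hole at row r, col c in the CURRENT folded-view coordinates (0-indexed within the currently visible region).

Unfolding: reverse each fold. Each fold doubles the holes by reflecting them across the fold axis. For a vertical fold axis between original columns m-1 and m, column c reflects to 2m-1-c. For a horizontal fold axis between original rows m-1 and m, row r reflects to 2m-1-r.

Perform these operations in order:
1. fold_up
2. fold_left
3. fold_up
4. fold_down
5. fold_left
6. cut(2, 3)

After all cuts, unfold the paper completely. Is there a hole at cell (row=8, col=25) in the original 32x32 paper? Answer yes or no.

Answer: no

Derivation:
Op 1 fold_up: fold axis h@16; visible region now rows[0,16) x cols[0,32) = 16x32
Op 2 fold_left: fold axis v@16; visible region now rows[0,16) x cols[0,16) = 16x16
Op 3 fold_up: fold axis h@8; visible region now rows[0,8) x cols[0,16) = 8x16
Op 4 fold_down: fold axis h@4; visible region now rows[4,8) x cols[0,16) = 4x16
Op 5 fold_left: fold axis v@8; visible region now rows[4,8) x cols[0,8) = 4x8
Op 6 cut(2, 3): punch at orig (6,3); cuts so far [(6, 3)]; region rows[4,8) x cols[0,8) = 4x8
Unfold 1 (reflect across v@8): 2 holes -> [(6, 3), (6, 12)]
Unfold 2 (reflect across h@4): 4 holes -> [(1, 3), (1, 12), (6, 3), (6, 12)]
Unfold 3 (reflect across h@8): 8 holes -> [(1, 3), (1, 12), (6, 3), (6, 12), (9, 3), (9, 12), (14, 3), (14, 12)]
Unfold 4 (reflect across v@16): 16 holes -> [(1, 3), (1, 12), (1, 19), (1, 28), (6, 3), (6, 12), (6, 19), (6, 28), (9, 3), (9, 12), (9, 19), (9, 28), (14, 3), (14, 12), (14, 19), (14, 28)]
Unfold 5 (reflect across h@16): 32 holes -> [(1, 3), (1, 12), (1, 19), (1, 28), (6, 3), (6, 12), (6, 19), (6, 28), (9, 3), (9, 12), (9, 19), (9, 28), (14, 3), (14, 12), (14, 19), (14, 28), (17, 3), (17, 12), (17, 19), (17, 28), (22, 3), (22, 12), (22, 19), (22, 28), (25, 3), (25, 12), (25, 19), (25, 28), (30, 3), (30, 12), (30, 19), (30, 28)]
Holes: [(1, 3), (1, 12), (1, 19), (1, 28), (6, 3), (6, 12), (6, 19), (6, 28), (9, 3), (9, 12), (9, 19), (9, 28), (14, 3), (14, 12), (14, 19), (14, 28), (17, 3), (17, 12), (17, 19), (17, 28), (22, 3), (22, 12), (22, 19), (22, 28), (25, 3), (25, 12), (25, 19), (25, 28), (30, 3), (30, 12), (30, 19), (30, 28)]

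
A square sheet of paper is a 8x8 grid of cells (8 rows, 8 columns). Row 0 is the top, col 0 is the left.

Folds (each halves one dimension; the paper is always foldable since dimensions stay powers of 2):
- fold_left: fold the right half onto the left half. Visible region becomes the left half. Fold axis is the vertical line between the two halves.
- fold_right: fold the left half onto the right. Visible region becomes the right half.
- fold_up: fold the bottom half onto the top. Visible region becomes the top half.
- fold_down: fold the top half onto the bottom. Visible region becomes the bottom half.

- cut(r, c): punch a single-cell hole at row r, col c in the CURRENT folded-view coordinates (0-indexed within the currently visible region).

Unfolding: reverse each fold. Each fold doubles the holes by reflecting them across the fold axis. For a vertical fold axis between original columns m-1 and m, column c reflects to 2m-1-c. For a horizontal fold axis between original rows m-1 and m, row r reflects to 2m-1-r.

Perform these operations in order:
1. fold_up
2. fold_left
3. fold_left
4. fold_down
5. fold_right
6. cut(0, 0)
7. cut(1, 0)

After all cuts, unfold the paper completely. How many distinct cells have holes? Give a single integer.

Op 1 fold_up: fold axis h@4; visible region now rows[0,4) x cols[0,8) = 4x8
Op 2 fold_left: fold axis v@4; visible region now rows[0,4) x cols[0,4) = 4x4
Op 3 fold_left: fold axis v@2; visible region now rows[0,4) x cols[0,2) = 4x2
Op 4 fold_down: fold axis h@2; visible region now rows[2,4) x cols[0,2) = 2x2
Op 5 fold_right: fold axis v@1; visible region now rows[2,4) x cols[1,2) = 2x1
Op 6 cut(0, 0): punch at orig (2,1); cuts so far [(2, 1)]; region rows[2,4) x cols[1,2) = 2x1
Op 7 cut(1, 0): punch at orig (3,1); cuts so far [(2, 1), (3, 1)]; region rows[2,4) x cols[1,2) = 2x1
Unfold 1 (reflect across v@1): 4 holes -> [(2, 0), (2, 1), (3, 0), (3, 1)]
Unfold 2 (reflect across h@2): 8 holes -> [(0, 0), (0, 1), (1, 0), (1, 1), (2, 0), (2, 1), (3, 0), (3, 1)]
Unfold 3 (reflect across v@2): 16 holes -> [(0, 0), (0, 1), (0, 2), (0, 3), (1, 0), (1, 1), (1, 2), (1, 3), (2, 0), (2, 1), (2, 2), (2, 3), (3, 0), (3, 1), (3, 2), (3, 3)]
Unfold 4 (reflect across v@4): 32 holes -> [(0, 0), (0, 1), (0, 2), (0, 3), (0, 4), (0, 5), (0, 6), (0, 7), (1, 0), (1, 1), (1, 2), (1, 3), (1, 4), (1, 5), (1, 6), (1, 7), (2, 0), (2, 1), (2, 2), (2, 3), (2, 4), (2, 5), (2, 6), (2, 7), (3, 0), (3, 1), (3, 2), (3, 3), (3, 4), (3, 5), (3, 6), (3, 7)]
Unfold 5 (reflect across h@4): 64 holes -> [(0, 0), (0, 1), (0, 2), (0, 3), (0, 4), (0, 5), (0, 6), (0, 7), (1, 0), (1, 1), (1, 2), (1, 3), (1, 4), (1, 5), (1, 6), (1, 7), (2, 0), (2, 1), (2, 2), (2, 3), (2, 4), (2, 5), (2, 6), (2, 7), (3, 0), (3, 1), (3, 2), (3, 3), (3, 4), (3, 5), (3, 6), (3, 7), (4, 0), (4, 1), (4, 2), (4, 3), (4, 4), (4, 5), (4, 6), (4, 7), (5, 0), (5, 1), (5, 2), (5, 3), (5, 4), (5, 5), (5, 6), (5, 7), (6, 0), (6, 1), (6, 2), (6, 3), (6, 4), (6, 5), (6, 6), (6, 7), (7, 0), (7, 1), (7, 2), (7, 3), (7, 4), (7, 5), (7, 6), (7, 7)]

Answer: 64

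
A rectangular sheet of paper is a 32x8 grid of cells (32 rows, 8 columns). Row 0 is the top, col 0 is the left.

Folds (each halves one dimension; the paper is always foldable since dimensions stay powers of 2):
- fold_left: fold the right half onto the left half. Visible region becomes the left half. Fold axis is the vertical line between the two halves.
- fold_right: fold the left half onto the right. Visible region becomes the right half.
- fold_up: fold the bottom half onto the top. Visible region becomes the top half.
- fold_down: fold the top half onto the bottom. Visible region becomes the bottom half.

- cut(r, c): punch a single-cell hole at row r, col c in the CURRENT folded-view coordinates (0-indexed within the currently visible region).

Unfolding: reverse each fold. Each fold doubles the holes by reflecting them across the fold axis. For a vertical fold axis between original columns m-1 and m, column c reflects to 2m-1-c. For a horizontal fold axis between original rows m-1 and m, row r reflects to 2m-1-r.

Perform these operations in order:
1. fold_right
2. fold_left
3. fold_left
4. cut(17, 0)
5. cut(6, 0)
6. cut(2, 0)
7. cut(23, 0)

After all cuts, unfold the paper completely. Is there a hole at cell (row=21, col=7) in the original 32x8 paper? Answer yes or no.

Op 1 fold_right: fold axis v@4; visible region now rows[0,32) x cols[4,8) = 32x4
Op 2 fold_left: fold axis v@6; visible region now rows[0,32) x cols[4,6) = 32x2
Op 3 fold_left: fold axis v@5; visible region now rows[0,32) x cols[4,5) = 32x1
Op 4 cut(17, 0): punch at orig (17,4); cuts so far [(17, 4)]; region rows[0,32) x cols[4,5) = 32x1
Op 5 cut(6, 0): punch at orig (6,4); cuts so far [(6, 4), (17, 4)]; region rows[0,32) x cols[4,5) = 32x1
Op 6 cut(2, 0): punch at orig (2,4); cuts so far [(2, 4), (6, 4), (17, 4)]; region rows[0,32) x cols[4,5) = 32x1
Op 7 cut(23, 0): punch at orig (23,4); cuts so far [(2, 4), (6, 4), (17, 4), (23, 4)]; region rows[0,32) x cols[4,5) = 32x1
Unfold 1 (reflect across v@5): 8 holes -> [(2, 4), (2, 5), (6, 4), (6, 5), (17, 4), (17, 5), (23, 4), (23, 5)]
Unfold 2 (reflect across v@6): 16 holes -> [(2, 4), (2, 5), (2, 6), (2, 7), (6, 4), (6, 5), (6, 6), (6, 7), (17, 4), (17, 5), (17, 6), (17, 7), (23, 4), (23, 5), (23, 6), (23, 7)]
Unfold 3 (reflect across v@4): 32 holes -> [(2, 0), (2, 1), (2, 2), (2, 3), (2, 4), (2, 5), (2, 6), (2, 7), (6, 0), (6, 1), (6, 2), (6, 3), (6, 4), (6, 5), (6, 6), (6, 7), (17, 0), (17, 1), (17, 2), (17, 3), (17, 4), (17, 5), (17, 6), (17, 7), (23, 0), (23, 1), (23, 2), (23, 3), (23, 4), (23, 5), (23, 6), (23, 7)]
Holes: [(2, 0), (2, 1), (2, 2), (2, 3), (2, 4), (2, 5), (2, 6), (2, 7), (6, 0), (6, 1), (6, 2), (6, 3), (6, 4), (6, 5), (6, 6), (6, 7), (17, 0), (17, 1), (17, 2), (17, 3), (17, 4), (17, 5), (17, 6), (17, 7), (23, 0), (23, 1), (23, 2), (23, 3), (23, 4), (23, 5), (23, 6), (23, 7)]

Answer: no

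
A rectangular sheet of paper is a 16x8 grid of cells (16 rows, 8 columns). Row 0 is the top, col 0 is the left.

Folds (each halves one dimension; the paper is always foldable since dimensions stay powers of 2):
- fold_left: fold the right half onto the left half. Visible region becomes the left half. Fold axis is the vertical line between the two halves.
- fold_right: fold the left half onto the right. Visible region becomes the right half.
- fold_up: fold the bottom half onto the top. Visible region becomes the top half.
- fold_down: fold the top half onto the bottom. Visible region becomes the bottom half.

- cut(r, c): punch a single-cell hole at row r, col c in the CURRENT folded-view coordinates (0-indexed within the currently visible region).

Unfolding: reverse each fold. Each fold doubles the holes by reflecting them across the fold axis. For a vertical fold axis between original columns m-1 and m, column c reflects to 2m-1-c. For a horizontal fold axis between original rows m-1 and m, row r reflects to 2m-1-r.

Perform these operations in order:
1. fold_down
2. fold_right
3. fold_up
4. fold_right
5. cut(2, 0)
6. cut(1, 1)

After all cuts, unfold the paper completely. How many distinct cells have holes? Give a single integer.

Op 1 fold_down: fold axis h@8; visible region now rows[8,16) x cols[0,8) = 8x8
Op 2 fold_right: fold axis v@4; visible region now rows[8,16) x cols[4,8) = 8x4
Op 3 fold_up: fold axis h@12; visible region now rows[8,12) x cols[4,8) = 4x4
Op 4 fold_right: fold axis v@6; visible region now rows[8,12) x cols[6,8) = 4x2
Op 5 cut(2, 0): punch at orig (10,6); cuts so far [(10, 6)]; region rows[8,12) x cols[6,8) = 4x2
Op 6 cut(1, 1): punch at orig (9,7); cuts so far [(9, 7), (10, 6)]; region rows[8,12) x cols[6,8) = 4x2
Unfold 1 (reflect across v@6): 4 holes -> [(9, 4), (9, 7), (10, 5), (10, 6)]
Unfold 2 (reflect across h@12): 8 holes -> [(9, 4), (9, 7), (10, 5), (10, 6), (13, 5), (13, 6), (14, 4), (14, 7)]
Unfold 3 (reflect across v@4): 16 holes -> [(9, 0), (9, 3), (9, 4), (9, 7), (10, 1), (10, 2), (10, 5), (10, 6), (13, 1), (13, 2), (13, 5), (13, 6), (14, 0), (14, 3), (14, 4), (14, 7)]
Unfold 4 (reflect across h@8): 32 holes -> [(1, 0), (1, 3), (1, 4), (1, 7), (2, 1), (2, 2), (2, 5), (2, 6), (5, 1), (5, 2), (5, 5), (5, 6), (6, 0), (6, 3), (6, 4), (6, 7), (9, 0), (9, 3), (9, 4), (9, 7), (10, 1), (10, 2), (10, 5), (10, 6), (13, 1), (13, 2), (13, 5), (13, 6), (14, 0), (14, 3), (14, 4), (14, 7)]

Answer: 32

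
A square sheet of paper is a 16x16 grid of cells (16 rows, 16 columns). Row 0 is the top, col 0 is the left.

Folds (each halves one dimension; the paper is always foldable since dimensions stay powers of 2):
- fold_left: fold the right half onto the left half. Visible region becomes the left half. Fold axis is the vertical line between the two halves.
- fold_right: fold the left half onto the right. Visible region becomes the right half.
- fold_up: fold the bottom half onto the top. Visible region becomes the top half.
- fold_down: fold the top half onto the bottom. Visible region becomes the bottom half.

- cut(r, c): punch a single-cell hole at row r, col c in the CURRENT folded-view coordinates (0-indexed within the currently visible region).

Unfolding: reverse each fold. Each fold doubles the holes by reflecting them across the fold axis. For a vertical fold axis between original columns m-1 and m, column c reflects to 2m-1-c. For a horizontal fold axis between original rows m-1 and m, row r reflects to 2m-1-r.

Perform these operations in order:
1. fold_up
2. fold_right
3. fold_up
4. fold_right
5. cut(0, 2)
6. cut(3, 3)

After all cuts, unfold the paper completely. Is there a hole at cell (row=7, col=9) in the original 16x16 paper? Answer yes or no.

Answer: yes

Derivation:
Op 1 fold_up: fold axis h@8; visible region now rows[0,8) x cols[0,16) = 8x16
Op 2 fold_right: fold axis v@8; visible region now rows[0,8) x cols[8,16) = 8x8
Op 3 fold_up: fold axis h@4; visible region now rows[0,4) x cols[8,16) = 4x8
Op 4 fold_right: fold axis v@12; visible region now rows[0,4) x cols[12,16) = 4x4
Op 5 cut(0, 2): punch at orig (0,14); cuts so far [(0, 14)]; region rows[0,4) x cols[12,16) = 4x4
Op 6 cut(3, 3): punch at orig (3,15); cuts so far [(0, 14), (3, 15)]; region rows[0,4) x cols[12,16) = 4x4
Unfold 1 (reflect across v@12): 4 holes -> [(0, 9), (0, 14), (3, 8), (3, 15)]
Unfold 2 (reflect across h@4): 8 holes -> [(0, 9), (0, 14), (3, 8), (3, 15), (4, 8), (4, 15), (7, 9), (7, 14)]
Unfold 3 (reflect across v@8): 16 holes -> [(0, 1), (0, 6), (0, 9), (0, 14), (3, 0), (3, 7), (3, 8), (3, 15), (4, 0), (4, 7), (4, 8), (4, 15), (7, 1), (7, 6), (7, 9), (7, 14)]
Unfold 4 (reflect across h@8): 32 holes -> [(0, 1), (0, 6), (0, 9), (0, 14), (3, 0), (3, 7), (3, 8), (3, 15), (4, 0), (4, 7), (4, 8), (4, 15), (7, 1), (7, 6), (7, 9), (7, 14), (8, 1), (8, 6), (8, 9), (8, 14), (11, 0), (11, 7), (11, 8), (11, 15), (12, 0), (12, 7), (12, 8), (12, 15), (15, 1), (15, 6), (15, 9), (15, 14)]
Holes: [(0, 1), (0, 6), (0, 9), (0, 14), (3, 0), (3, 7), (3, 8), (3, 15), (4, 0), (4, 7), (4, 8), (4, 15), (7, 1), (7, 6), (7, 9), (7, 14), (8, 1), (8, 6), (8, 9), (8, 14), (11, 0), (11, 7), (11, 8), (11, 15), (12, 0), (12, 7), (12, 8), (12, 15), (15, 1), (15, 6), (15, 9), (15, 14)]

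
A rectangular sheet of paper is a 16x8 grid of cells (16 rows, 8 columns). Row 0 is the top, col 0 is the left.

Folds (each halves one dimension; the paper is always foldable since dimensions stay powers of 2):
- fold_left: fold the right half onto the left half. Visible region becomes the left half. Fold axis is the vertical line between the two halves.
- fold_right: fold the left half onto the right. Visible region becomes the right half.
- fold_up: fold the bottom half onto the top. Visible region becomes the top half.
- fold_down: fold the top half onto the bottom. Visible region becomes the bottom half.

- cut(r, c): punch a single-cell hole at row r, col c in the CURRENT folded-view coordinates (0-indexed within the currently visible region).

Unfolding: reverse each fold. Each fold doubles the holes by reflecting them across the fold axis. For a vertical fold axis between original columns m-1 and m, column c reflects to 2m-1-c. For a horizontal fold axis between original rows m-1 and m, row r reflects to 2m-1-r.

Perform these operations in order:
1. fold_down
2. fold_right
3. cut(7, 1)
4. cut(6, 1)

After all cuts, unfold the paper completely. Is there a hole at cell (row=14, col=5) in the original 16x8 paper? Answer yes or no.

Op 1 fold_down: fold axis h@8; visible region now rows[8,16) x cols[0,8) = 8x8
Op 2 fold_right: fold axis v@4; visible region now rows[8,16) x cols[4,8) = 8x4
Op 3 cut(7, 1): punch at orig (15,5); cuts so far [(15, 5)]; region rows[8,16) x cols[4,8) = 8x4
Op 4 cut(6, 1): punch at orig (14,5); cuts so far [(14, 5), (15, 5)]; region rows[8,16) x cols[4,8) = 8x4
Unfold 1 (reflect across v@4): 4 holes -> [(14, 2), (14, 5), (15, 2), (15, 5)]
Unfold 2 (reflect across h@8): 8 holes -> [(0, 2), (0, 5), (1, 2), (1, 5), (14, 2), (14, 5), (15, 2), (15, 5)]
Holes: [(0, 2), (0, 5), (1, 2), (1, 5), (14, 2), (14, 5), (15, 2), (15, 5)]

Answer: yes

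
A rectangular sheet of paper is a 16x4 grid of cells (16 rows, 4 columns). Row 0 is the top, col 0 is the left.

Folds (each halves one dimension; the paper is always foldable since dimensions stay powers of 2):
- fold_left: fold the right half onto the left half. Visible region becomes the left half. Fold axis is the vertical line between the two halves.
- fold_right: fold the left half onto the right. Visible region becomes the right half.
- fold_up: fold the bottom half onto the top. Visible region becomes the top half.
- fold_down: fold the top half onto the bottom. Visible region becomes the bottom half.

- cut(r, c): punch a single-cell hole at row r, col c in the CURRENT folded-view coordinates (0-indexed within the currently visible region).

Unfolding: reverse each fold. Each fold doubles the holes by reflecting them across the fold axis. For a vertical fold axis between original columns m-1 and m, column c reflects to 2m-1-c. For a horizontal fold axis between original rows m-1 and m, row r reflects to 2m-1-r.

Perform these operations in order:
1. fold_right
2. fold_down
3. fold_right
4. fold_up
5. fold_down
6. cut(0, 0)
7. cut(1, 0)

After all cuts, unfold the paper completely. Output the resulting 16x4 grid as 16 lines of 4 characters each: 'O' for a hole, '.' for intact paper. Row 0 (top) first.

Op 1 fold_right: fold axis v@2; visible region now rows[0,16) x cols[2,4) = 16x2
Op 2 fold_down: fold axis h@8; visible region now rows[8,16) x cols[2,4) = 8x2
Op 3 fold_right: fold axis v@3; visible region now rows[8,16) x cols[3,4) = 8x1
Op 4 fold_up: fold axis h@12; visible region now rows[8,12) x cols[3,4) = 4x1
Op 5 fold_down: fold axis h@10; visible region now rows[10,12) x cols[3,4) = 2x1
Op 6 cut(0, 0): punch at orig (10,3); cuts so far [(10, 3)]; region rows[10,12) x cols[3,4) = 2x1
Op 7 cut(1, 0): punch at orig (11,3); cuts so far [(10, 3), (11, 3)]; region rows[10,12) x cols[3,4) = 2x1
Unfold 1 (reflect across h@10): 4 holes -> [(8, 3), (9, 3), (10, 3), (11, 3)]
Unfold 2 (reflect across h@12): 8 holes -> [(8, 3), (9, 3), (10, 3), (11, 3), (12, 3), (13, 3), (14, 3), (15, 3)]
Unfold 3 (reflect across v@3): 16 holes -> [(8, 2), (8, 3), (9, 2), (9, 3), (10, 2), (10, 3), (11, 2), (11, 3), (12, 2), (12, 3), (13, 2), (13, 3), (14, 2), (14, 3), (15, 2), (15, 3)]
Unfold 4 (reflect across h@8): 32 holes -> [(0, 2), (0, 3), (1, 2), (1, 3), (2, 2), (2, 3), (3, 2), (3, 3), (4, 2), (4, 3), (5, 2), (5, 3), (6, 2), (6, 3), (7, 2), (7, 3), (8, 2), (8, 3), (9, 2), (9, 3), (10, 2), (10, 3), (11, 2), (11, 3), (12, 2), (12, 3), (13, 2), (13, 3), (14, 2), (14, 3), (15, 2), (15, 3)]
Unfold 5 (reflect across v@2): 64 holes -> [(0, 0), (0, 1), (0, 2), (0, 3), (1, 0), (1, 1), (1, 2), (1, 3), (2, 0), (2, 1), (2, 2), (2, 3), (3, 0), (3, 1), (3, 2), (3, 3), (4, 0), (4, 1), (4, 2), (4, 3), (5, 0), (5, 1), (5, 2), (5, 3), (6, 0), (6, 1), (6, 2), (6, 3), (7, 0), (7, 1), (7, 2), (7, 3), (8, 0), (8, 1), (8, 2), (8, 3), (9, 0), (9, 1), (9, 2), (9, 3), (10, 0), (10, 1), (10, 2), (10, 3), (11, 0), (11, 1), (11, 2), (11, 3), (12, 0), (12, 1), (12, 2), (12, 3), (13, 0), (13, 1), (13, 2), (13, 3), (14, 0), (14, 1), (14, 2), (14, 3), (15, 0), (15, 1), (15, 2), (15, 3)]

Answer: OOOO
OOOO
OOOO
OOOO
OOOO
OOOO
OOOO
OOOO
OOOO
OOOO
OOOO
OOOO
OOOO
OOOO
OOOO
OOOO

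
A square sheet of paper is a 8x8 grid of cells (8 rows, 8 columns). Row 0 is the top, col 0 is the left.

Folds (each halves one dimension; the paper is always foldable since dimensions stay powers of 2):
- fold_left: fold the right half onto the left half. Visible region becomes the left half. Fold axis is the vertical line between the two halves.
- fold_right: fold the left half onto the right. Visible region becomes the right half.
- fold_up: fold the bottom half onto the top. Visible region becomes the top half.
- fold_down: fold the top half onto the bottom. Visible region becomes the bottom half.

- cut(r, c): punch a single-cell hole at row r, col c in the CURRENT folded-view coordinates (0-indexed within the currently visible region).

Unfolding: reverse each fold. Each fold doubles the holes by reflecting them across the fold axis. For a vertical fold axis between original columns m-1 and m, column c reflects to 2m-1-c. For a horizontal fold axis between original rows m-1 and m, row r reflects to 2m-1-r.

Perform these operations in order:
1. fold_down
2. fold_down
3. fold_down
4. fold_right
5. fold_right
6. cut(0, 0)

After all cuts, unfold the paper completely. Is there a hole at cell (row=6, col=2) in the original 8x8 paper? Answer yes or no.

Answer: yes

Derivation:
Op 1 fold_down: fold axis h@4; visible region now rows[4,8) x cols[0,8) = 4x8
Op 2 fold_down: fold axis h@6; visible region now rows[6,8) x cols[0,8) = 2x8
Op 3 fold_down: fold axis h@7; visible region now rows[7,8) x cols[0,8) = 1x8
Op 4 fold_right: fold axis v@4; visible region now rows[7,8) x cols[4,8) = 1x4
Op 5 fold_right: fold axis v@6; visible region now rows[7,8) x cols[6,8) = 1x2
Op 6 cut(0, 0): punch at orig (7,6); cuts so far [(7, 6)]; region rows[7,8) x cols[6,8) = 1x2
Unfold 1 (reflect across v@6): 2 holes -> [(7, 5), (7, 6)]
Unfold 2 (reflect across v@4): 4 holes -> [(7, 1), (7, 2), (7, 5), (7, 6)]
Unfold 3 (reflect across h@7): 8 holes -> [(6, 1), (6, 2), (6, 5), (6, 6), (7, 1), (7, 2), (7, 5), (7, 6)]
Unfold 4 (reflect across h@6): 16 holes -> [(4, 1), (4, 2), (4, 5), (4, 6), (5, 1), (5, 2), (5, 5), (5, 6), (6, 1), (6, 2), (6, 5), (6, 6), (7, 1), (7, 2), (7, 5), (7, 6)]
Unfold 5 (reflect across h@4): 32 holes -> [(0, 1), (0, 2), (0, 5), (0, 6), (1, 1), (1, 2), (1, 5), (1, 6), (2, 1), (2, 2), (2, 5), (2, 6), (3, 1), (3, 2), (3, 5), (3, 6), (4, 1), (4, 2), (4, 5), (4, 6), (5, 1), (5, 2), (5, 5), (5, 6), (6, 1), (6, 2), (6, 5), (6, 6), (7, 1), (7, 2), (7, 5), (7, 6)]
Holes: [(0, 1), (0, 2), (0, 5), (0, 6), (1, 1), (1, 2), (1, 5), (1, 6), (2, 1), (2, 2), (2, 5), (2, 6), (3, 1), (3, 2), (3, 5), (3, 6), (4, 1), (4, 2), (4, 5), (4, 6), (5, 1), (5, 2), (5, 5), (5, 6), (6, 1), (6, 2), (6, 5), (6, 6), (7, 1), (7, 2), (7, 5), (7, 6)]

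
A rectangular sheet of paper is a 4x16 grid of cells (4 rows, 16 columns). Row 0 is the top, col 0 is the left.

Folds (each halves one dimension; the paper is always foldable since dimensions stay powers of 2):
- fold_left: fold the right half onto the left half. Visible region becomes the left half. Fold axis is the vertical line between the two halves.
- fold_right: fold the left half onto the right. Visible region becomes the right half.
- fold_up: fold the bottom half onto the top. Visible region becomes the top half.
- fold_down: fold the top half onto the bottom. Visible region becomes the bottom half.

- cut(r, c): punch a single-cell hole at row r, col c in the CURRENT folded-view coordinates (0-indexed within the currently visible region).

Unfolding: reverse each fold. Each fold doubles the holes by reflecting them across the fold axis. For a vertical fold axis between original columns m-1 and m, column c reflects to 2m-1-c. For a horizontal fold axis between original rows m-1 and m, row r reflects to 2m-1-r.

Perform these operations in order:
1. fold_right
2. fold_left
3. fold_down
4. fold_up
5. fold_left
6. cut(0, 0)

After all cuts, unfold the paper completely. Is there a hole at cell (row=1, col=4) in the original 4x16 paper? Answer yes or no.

Answer: yes

Derivation:
Op 1 fold_right: fold axis v@8; visible region now rows[0,4) x cols[8,16) = 4x8
Op 2 fold_left: fold axis v@12; visible region now rows[0,4) x cols[8,12) = 4x4
Op 3 fold_down: fold axis h@2; visible region now rows[2,4) x cols[8,12) = 2x4
Op 4 fold_up: fold axis h@3; visible region now rows[2,3) x cols[8,12) = 1x4
Op 5 fold_left: fold axis v@10; visible region now rows[2,3) x cols[8,10) = 1x2
Op 6 cut(0, 0): punch at orig (2,8); cuts so far [(2, 8)]; region rows[2,3) x cols[8,10) = 1x2
Unfold 1 (reflect across v@10): 2 holes -> [(2, 8), (2, 11)]
Unfold 2 (reflect across h@3): 4 holes -> [(2, 8), (2, 11), (3, 8), (3, 11)]
Unfold 3 (reflect across h@2): 8 holes -> [(0, 8), (0, 11), (1, 8), (1, 11), (2, 8), (2, 11), (3, 8), (3, 11)]
Unfold 4 (reflect across v@12): 16 holes -> [(0, 8), (0, 11), (0, 12), (0, 15), (1, 8), (1, 11), (1, 12), (1, 15), (2, 8), (2, 11), (2, 12), (2, 15), (3, 8), (3, 11), (3, 12), (3, 15)]
Unfold 5 (reflect across v@8): 32 holes -> [(0, 0), (0, 3), (0, 4), (0, 7), (0, 8), (0, 11), (0, 12), (0, 15), (1, 0), (1, 3), (1, 4), (1, 7), (1, 8), (1, 11), (1, 12), (1, 15), (2, 0), (2, 3), (2, 4), (2, 7), (2, 8), (2, 11), (2, 12), (2, 15), (3, 0), (3, 3), (3, 4), (3, 7), (3, 8), (3, 11), (3, 12), (3, 15)]
Holes: [(0, 0), (0, 3), (0, 4), (0, 7), (0, 8), (0, 11), (0, 12), (0, 15), (1, 0), (1, 3), (1, 4), (1, 7), (1, 8), (1, 11), (1, 12), (1, 15), (2, 0), (2, 3), (2, 4), (2, 7), (2, 8), (2, 11), (2, 12), (2, 15), (3, 0), (3, 3), (3, 4), (3, 7), (3, 8), (3, 11), (3, 12), (3, 15)]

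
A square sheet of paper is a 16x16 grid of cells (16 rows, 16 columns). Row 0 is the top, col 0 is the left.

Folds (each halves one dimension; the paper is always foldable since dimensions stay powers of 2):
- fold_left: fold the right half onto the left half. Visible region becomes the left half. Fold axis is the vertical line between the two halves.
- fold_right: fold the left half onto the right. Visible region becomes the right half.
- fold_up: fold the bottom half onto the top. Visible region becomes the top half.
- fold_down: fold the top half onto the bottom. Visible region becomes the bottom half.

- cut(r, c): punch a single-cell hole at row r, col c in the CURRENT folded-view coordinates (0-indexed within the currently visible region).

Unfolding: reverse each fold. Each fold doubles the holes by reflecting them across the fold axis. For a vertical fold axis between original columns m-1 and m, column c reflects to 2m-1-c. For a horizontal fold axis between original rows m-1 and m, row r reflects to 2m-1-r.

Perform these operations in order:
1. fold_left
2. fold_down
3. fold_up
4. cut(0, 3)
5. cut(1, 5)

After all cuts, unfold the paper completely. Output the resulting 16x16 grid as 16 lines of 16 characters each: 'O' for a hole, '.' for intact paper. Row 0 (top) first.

Op 1 fold_left: fold axis v@8; visible region now rows[0,16) x cols[0,8) = 16x8
Op 2 fold_down: fold axis h@8; visible region now rows[8,16) x cols[0,8) = 8x8
Op 3 fold_up: fold axis h@12; visible region now rows[8,12) x cols[0,8) = 4x8
Op 4 cut(0, 3): punch at orig (8,3); cuts so far [(8, 3)]; region rows[8,12) x cols[0,8) = 4x8
Op 5 cut(1, 5): punch at orig (9,5); cuts so far [(8, 3), (9, 5)]; region rows[8,12) x cols[0,8) = 4x8
Unfold 1 (reflect across h@12): 4 holes -> [(8, 3), (9, 5), (14, 5), (15, 3)]
Unfold 2 (reflect across h@8): 8 holes -> [(0, 3), (1, 5), (6, 5), (7, 3), (8, 3), (9, 5), (14, 5), (15, 3)]
Unfold 3 (reflect across v@8): 16 holes -> [(0, 3), (0, 12), (1, 5), (1, 10), (6, 5), (6, 10), (7, 3), (7, 12), (8, 3), (8, 12), (9, 5), (9, 10), (14, 5), (14, 10), (15, 3), (15, 12)]

Answer: ...O........O...
.....O....O.....
................
................
................
................
.....O....O.....
...O........O...
...O........O...
.....O....O.....
................
................
................
................
.....O....O.....
...O........O...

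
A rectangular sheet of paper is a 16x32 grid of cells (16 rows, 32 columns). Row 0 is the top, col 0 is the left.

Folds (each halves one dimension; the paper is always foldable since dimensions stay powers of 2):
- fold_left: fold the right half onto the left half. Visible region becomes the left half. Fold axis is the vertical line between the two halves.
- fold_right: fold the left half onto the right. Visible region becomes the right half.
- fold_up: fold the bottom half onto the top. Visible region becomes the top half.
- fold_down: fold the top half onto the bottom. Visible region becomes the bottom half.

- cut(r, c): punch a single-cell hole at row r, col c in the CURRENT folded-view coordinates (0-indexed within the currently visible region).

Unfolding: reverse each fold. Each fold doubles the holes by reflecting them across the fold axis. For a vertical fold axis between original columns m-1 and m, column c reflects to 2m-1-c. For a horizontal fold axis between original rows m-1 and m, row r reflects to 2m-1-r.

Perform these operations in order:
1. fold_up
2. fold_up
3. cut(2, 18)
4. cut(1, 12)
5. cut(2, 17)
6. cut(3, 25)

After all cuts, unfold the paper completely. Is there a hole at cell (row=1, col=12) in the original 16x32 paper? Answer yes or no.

Answer: yes

Derivation:
Op 1 fold_up: fold axis h@8; visible region now rows[0,8) x cols[0,32) = 8x32
Op 2 fold_up: fold axis h@4; visible region now rows[0,4) x cols[0,32) = 4x32
Op 3 cut(2, 18): punch at orig (2,18); cuts so far [(2, 18)]; region rows[0,4) x cols[0,32) = 4x32
Op 4 cut(1, 12): punch at orig (1,12); cuts so far [(1, 12), (2, 18)]; region rows[0,4) x cols[0,32) = 4x32
Op 5 cut(2, 17): punch at orig (2,17); cuts so far [(1, 12), (2, 17), (2, 18)]; region rows[0,4) x cols[0,32) = 4x32
Op 6 cut(3, 25): punch at orig (3,25); cuts so far [(1, 12), (2, 17), (2, 18), (3, 25)]; region rows[0,4) x cols[0,32) = 4x32
Unfold 1 (reflect across h@4): 8 holes -> [(1, 12), (2, 17), (2, 18), (3, 25), (4, 25), (5, 17), (5, 18), (6, 12)]
Unfold 2 (reflect across h@8): 16 holes -> [(1, 12), (2, 17), (2, 18), (3, 25), (4, 25), (5, 17), (5, 18), (6, 12), (9, 12), (10, 17), (10, 18), (11, 25), (12, 25), (13, 17), (13, 18), (14, 12)]
Holes: [(1, 12), (2, 17), (2, 18), (3, 25), (4, 25), (5, 17), (5, 18), (6, 12), (9, 12), (10, 17), (10, 18), (11, 25), (12, 25), (13, 17), (13, 18), (14, 12)]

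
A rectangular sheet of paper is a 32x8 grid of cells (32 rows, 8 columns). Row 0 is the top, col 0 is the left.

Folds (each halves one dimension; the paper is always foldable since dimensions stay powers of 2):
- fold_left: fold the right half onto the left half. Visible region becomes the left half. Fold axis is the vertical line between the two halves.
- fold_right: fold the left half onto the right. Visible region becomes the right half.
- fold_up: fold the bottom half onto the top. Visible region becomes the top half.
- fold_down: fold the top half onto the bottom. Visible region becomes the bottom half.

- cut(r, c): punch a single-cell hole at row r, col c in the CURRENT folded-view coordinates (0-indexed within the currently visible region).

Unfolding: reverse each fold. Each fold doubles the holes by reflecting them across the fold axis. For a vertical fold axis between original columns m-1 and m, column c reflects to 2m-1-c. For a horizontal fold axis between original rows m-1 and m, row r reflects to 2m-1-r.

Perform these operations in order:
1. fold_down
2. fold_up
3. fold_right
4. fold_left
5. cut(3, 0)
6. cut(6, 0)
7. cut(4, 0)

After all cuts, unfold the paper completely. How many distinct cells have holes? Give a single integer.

Op 1 fold_down: fold axis h@16; visible region now rows[16,32) x cols[0,8) = 16x8
Op 2 fold_up: fold axis h@24; visible region now rows[16,24) x cols[0,8) = 8x8
Op 3 fold_right: fold axis v@4; visible region now rows[16,24) x cols[4,8) = 8x4
Op 4 fold_left: fold axis v@6; visible region now rows[16,24) x cols[4,6) = 8x2
Op 5 cut(3, 0): punch at orig (19,4); cuts so far [(19, 4)]; region rows[16,24) x cols[4,6) = 8x2
Op 6 cut(6, 0): punch at orig (22,4); cuts so far [(19, 4), (22, 4)]; region rows[16,24) x cols[4,6) = 8x2
Op 7 cut(4, 0): punch at orig (20,4); cuts so far [(19, 4), (20, 4), (22, 4)]; region rows[16,24) x cols[4,6) = 8x2
Unfold 1 (reflect across v@6): 6 holes -> [(19, 4), (19, 7), (20, 4), (20, 7), (22, 4), (22, 7)]
Unfold 2 (reflect across v@4): 12 holes -> [(19, 0), (19, 3), (19, 4), (19, 7), (20, 0), (20, 3), (20, 4), (20, 7), (22, 0), (22, 3), (22, 4), (22, 7)]
Unfold 3 (reflect across h@24): 24 holes -> [(19, 0), (19, 3), (19, 4), (19, 7), (20, 0), (20, 3), (20, 4), (20, 7), (22, 0), (22, 3), (22, 4), (22, 7), (25, 0), (25, 3), (25, 4), (25, 7), (27, 0), (27, 3), (27, 4), (27, 7), (28, 0), (28, 3), (28, 4), (28, 7)]
Unfold 4 (reflect across h@16): 48 holes -> [(3, 0), (3, 3), (3, 4), (3, 7), (4, 0), (4, 3), (4, 4), (4, 7), (6, 0), (6, 3), (6, 4), (6, 7), (9, 0), (9, 3), (9, 4), (9, 7), (11, 0), (11, 3), (11, 4), (11, 7), (12, 0), (12, 3), (12, 4), (12, 7), (19, 0), (19, 3), (19, 4), (19, 7), (20, 0), (20, 3), (20, 4), (20, 7), (22, 0), (22, 3), (22, 4), (22, 7), (25, 0), (25, 3), (25, 4), (25, 7), (27, 0), (27, 3), (27, 4), (27, 7), (28, 0), (28, 3), (28, 4), (28, 7)]

Answer: 48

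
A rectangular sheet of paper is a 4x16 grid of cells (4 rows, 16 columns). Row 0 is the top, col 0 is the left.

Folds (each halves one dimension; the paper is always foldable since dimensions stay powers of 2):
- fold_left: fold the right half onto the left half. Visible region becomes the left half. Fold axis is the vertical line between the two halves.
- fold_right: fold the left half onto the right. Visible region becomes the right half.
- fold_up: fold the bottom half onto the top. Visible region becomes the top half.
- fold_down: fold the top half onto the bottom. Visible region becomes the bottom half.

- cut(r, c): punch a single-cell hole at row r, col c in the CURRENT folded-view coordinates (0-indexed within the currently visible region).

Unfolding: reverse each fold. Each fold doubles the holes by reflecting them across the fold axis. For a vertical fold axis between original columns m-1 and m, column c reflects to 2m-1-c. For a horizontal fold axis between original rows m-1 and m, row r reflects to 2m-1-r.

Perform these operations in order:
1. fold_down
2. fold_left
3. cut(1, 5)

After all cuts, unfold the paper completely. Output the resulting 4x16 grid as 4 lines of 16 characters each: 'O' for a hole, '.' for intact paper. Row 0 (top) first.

Answer: .....O....O.....
................
................
.....O....O.....

Derivation:
Op 1 fold_down: fold axis h@2; visible region now rows[2,4) x cols[0,16) = 2x16
Op 2 fold_left: fold axis v@8; visible region now rows[2,4) x cols[0,8) = 2x8
Op 3 cut(1, 5): punch at orig (3,5); cuts so far [(3, 5)]; region rows[2,4) x cols[0,8) = 2x8
Unfold 1 (reflect across v@8): 2 holes -> [(3, 5), (3, 10)]
Unfold 2 (reflect across h@2): 4 holes -> [(0, 5), (0, 10), (3, 5), (3, 10)]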